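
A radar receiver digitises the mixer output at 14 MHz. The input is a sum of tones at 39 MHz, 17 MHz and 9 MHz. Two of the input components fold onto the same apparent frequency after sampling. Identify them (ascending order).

fs/2 = 7 MHz.
39 MHz mod fs = 11 MHz.
11 MHz > fs/2 = 7 MHz, folds to fs − 11 MHz = 3 MHz.
17 MHz mod fs = 3 MHz.
3 MHz ≤ fs/2 = 7 MHz, appears at 3 MHz.
9 MHz > fs/2 = 7 MHz, folds to fs − 9 MHz = 5 MHz.
17 MHz and 39 MHz both map to 3 MHz.

17 MHz, 39 MHz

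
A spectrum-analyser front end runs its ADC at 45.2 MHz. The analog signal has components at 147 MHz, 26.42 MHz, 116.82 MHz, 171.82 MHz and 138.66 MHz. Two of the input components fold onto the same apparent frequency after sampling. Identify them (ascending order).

26.42 MHz, 116.82 MHz

fs/2 = 22.6 MHz.
147 MHz mod fs = 11.4 MHz.
11.4 MHz ≤ fs/2 = 22.6 MHz, appears at 11.4 MHz.
26.42 MHz > fs/2 = 22.6 MHz, folds to fs − 26.42 MHz = 18.78 MHz.
116.82 MHz mod fs = 26.42 MHz.
26.42 MHz > fs/2 = 22.6 MHz, folds to fs − 26.42 MHz = 18.78 MHz.
171.82 MHz mod fs = 36.22 MHz.
36.22 MHz > fs/2 = 22.6 MHz, folds to fs − 36.22 MHz = 8.98 MHz.
138.66 MHz mod fs = 3.06 MHz.
3.06 MHz ≤ fs/2 = 22.6 MHz, appears at 3.06 MHz.
26.42 MHz and 116.82 MHz both map to 18.78 MHz.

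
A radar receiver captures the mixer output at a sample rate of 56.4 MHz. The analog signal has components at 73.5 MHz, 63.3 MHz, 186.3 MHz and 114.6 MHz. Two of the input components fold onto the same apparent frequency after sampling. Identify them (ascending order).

fs/2 = 28.2 MHz.
73.5 MHz mod fs = 17.1 MHz.
17.1 MHz ≤ fs/2 = 28.2 MHz, appears at 17.1 MHz.
63.3 MHz mod fs = 6.9 MHz.
6.9 MHz ≤ fs/2 = 28.2 MHz, appears at 6.9 MHz.
186.3 MHz mod fs = 17.1 MHz.
17.1 MHz ≤ fs/2 = 28.2 MHz, appears at 17.1 MHz.
114.6 MHz mod fs = 1.8 MHz.
1.8 MHz ≤ fs/2 = 28.2 MHz, appears at 1.8 MHz.
73.5 MHz and 186.3 MHz both map to 17.1 MHz.

73.5 MHz, 186.3 MHz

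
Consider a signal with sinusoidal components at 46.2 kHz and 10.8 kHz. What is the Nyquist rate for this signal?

Highest-frequency component: 46.2 kHz.
Nyquist rate = 2 × 46.2 kHz = 92.4 kHz.

92.4 kHz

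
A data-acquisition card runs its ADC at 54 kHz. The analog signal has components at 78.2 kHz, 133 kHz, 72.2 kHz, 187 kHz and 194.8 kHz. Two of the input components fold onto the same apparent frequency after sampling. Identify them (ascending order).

fs/2 = 27 kHz.
78.2 kHz mod fs = 24.2 kHz.
24.2 kHz ≤ fs/2 = 27 kHz, appears at 24.2 kHz.
133 kHz mod fs = 25 kHz.
25 kHz ≤ fs/2 = 27 kHz, appears at 25 kHz.
72.2 kHz mod fs = 18.2 kHz.
18.2 kHz ≤ fs/2 = 27 kHz, appears at 18.2 kHz.
187 kHz mod fs = 25 kHz.
25 kHz ≤ fs/2 = 27 kHz, appears at 25 kHz.
194.8 kHz mod fs = 32.8 kHz.
32.8 kHz > fs/2 = 27 kHz, folds to fs − 32.8 kHz = 21.2 kHz.
133 kHz and 187 kHz both map to 25 kHz.

133 kHz, 187 kHz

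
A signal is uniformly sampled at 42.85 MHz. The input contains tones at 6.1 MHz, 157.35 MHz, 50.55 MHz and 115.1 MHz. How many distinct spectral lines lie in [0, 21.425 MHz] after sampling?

fs/2 = 21.425 MHz.
6.1 MHz ≤ fs/2 = 21.425 MHz, passes unchanged.
157.35 MHz mod fs = 28.8 MHz.
28.8 MHz > fs/2 = 21.425 MHz, folds to fs − 28.8 MHz = 14.05 MHz.
50.55 MHz mod fs = 7.7 MHz.
7.7 MHz ≤ fs/2 = 21.425 MHz, appears at 7.7 MHz.
115.1 MHz mod fs = 29.4 MHz.
29.4 MHz > fs/2 = 21.425 MHz, folds to fs − 29.4 MHz = 13.45 MHz.
Distinct values: {6.1 MHz, 7.7 MHz, 13.45 MHz, 14.05 MHz} → 4.

4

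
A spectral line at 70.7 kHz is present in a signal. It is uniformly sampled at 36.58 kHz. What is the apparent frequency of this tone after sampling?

2.46 kHz

70.7 kHz mod fs = 34.12 kHz.
34.12 kHz > fs/2 = 18.29 kHz, folds to fs − 34.12 kHz = 2.46 kHz.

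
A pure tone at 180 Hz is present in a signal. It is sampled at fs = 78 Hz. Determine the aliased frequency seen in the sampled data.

24 Hz

180 Hz mod fs = 24 Hz.
24 Hz ≤ fs/2 = 39 Hz, appears at 24 Hz.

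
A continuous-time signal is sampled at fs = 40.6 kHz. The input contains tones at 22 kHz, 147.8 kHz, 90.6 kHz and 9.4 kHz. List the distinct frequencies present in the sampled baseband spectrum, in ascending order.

9.4 kHz, 14.6 kHz, 18.6 kHz

fs/2 = 20.3 kHz.
22 kHz > fs/2 = 20.3 kHz, folds to fs − 22 kHz = 18.6 kHz.
147.8 kHz mod fs = 26 kHz.
26 kHz > fs/2 = 20.3 kHz, folds to fs − 26 kHz = 14.6 kHz.
90.6 kHz mod fs = 9.4 kHz.
9.4 kHz ≤ fs/2 = 20.3 kHz, appears at 9.4 kHz.
9.4 kHz ≤ fs/2 = 20.3 kHz, passes unchanged.
Distinct values: {9.4 kHz, 14.6 kHz, 18.6 kHz}.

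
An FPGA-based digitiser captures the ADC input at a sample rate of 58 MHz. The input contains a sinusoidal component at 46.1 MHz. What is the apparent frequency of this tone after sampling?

46.1 MHz > fs/2 = 29 MHz, folds to fs − 46.1 MHz = 11.9 MHz.

11.9 MHz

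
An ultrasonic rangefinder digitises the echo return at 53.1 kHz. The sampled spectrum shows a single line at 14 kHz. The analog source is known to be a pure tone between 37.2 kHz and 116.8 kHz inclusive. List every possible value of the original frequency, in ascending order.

Frequencies that alias to 14 kHz are k·fs ± 14 kHz for integer k ≥ 0.
k=0: 14 kHz.
k=1: 39.1 kHz, 67.1 kHz.
k=2: 92.2 kHz, 120.2 kHz.
k=3: 145.3 kHz, 173.3 kHz.
Within [37.2 kHz, 116.8 kHz]: 39.1 kHz, 67.1 kHz, 92.2 kHz.

39.1 kHz, 67.1 kHz, 92.2 kHz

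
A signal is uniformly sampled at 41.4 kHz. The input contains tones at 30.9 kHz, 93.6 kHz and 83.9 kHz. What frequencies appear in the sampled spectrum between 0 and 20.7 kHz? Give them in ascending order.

fs/2 = 20.7 kHz.
30.9 kHz > fs/2 = 20.7 kHz, folds to fs − 30.9 kHz = 10.5 kHz.
93.6 kHz mod fs = 10.8 kHz.
10.8 kHz ≤ fs/2 = 20.7 kHz, appears at 10.8 kHz.
83.9 kHz mod fs = 1.1 kHz.
1.1 kHz ≤ fs/2 = 20.7 kHz, appears at 1.1 kHz.
Distinct values: {1.1 kHz, 10.5 kHz, 10.8 kHz}.

1.1 kHz, 10.5 kHz, 10.8 kHz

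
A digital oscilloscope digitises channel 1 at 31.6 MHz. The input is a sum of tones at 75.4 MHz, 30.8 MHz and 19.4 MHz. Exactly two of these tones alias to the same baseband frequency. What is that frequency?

fs/2 = 15.8 MHz.
75.4 MHz mod fs = 12.2 MHz.
12.2 MHz ≤ fs/2 = 15.8 MHz, appears at 12.2 MHz.
30.8 MHz > fs/2 = 15.8 MHz, folds to fs − 30.8 MHz = 0.8 MHz.
19.4 MHz > fs/2 = 15.8 MHz, folds to fs − 19.4 MHz = 12.2 MHz.
19.4 MHz and 75.4 MHz both map to 12.2 MHz.

12.2 MHz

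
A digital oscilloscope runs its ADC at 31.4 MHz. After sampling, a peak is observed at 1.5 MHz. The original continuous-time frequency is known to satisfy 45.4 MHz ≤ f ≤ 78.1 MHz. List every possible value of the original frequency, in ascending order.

Frequencies that alias to 1.5 MHz are k·fs ± 1.5 MHz for integer k ≥ 0.
k=0: 1.5 MHz.
k=1: 29.9 MHz, 32.9 MHz.
k=2: 61.3 MHz, 64.3 MHz.
k=3: 92.7 MHz, 95.7 MHz.
Within [45.4 MHz, 78.1 MHz]: 61.3 MHz, 64.3 MHz.

61.3 MHz, 64.3 MHz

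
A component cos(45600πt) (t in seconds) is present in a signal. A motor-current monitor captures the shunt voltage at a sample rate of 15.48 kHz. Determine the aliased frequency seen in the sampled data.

ω = 45600π rad/s → f = ω/(2π) = 22800 Hz = 22.8 kHz.
22.8 kHz mod fs = 7.32 kHz.
7.32 kHz ≤ fs/2 = 7.74 kHz, appears at 7.32 kHz.

7.32 kHz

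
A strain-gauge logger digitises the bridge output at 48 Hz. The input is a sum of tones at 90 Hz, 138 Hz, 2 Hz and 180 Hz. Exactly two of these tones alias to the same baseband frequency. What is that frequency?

fs/2 = 24 Hz.
90 Hz mod fs = 42 Hz.
42 Hz > fs/2 = 24 Hz, folds to fs − 42 Hz = 6 Hz.
138 Hz mod fs = 42 Hz.
42 Hz > fs/2 = 24 Hz, folds to fs − 42 Hz = 6 Hz.
2 Hz ≤ fs/2 = 24 Hz, passes unchanged.
180 Hz mod fs = 36 Hz.
36 Hz > fs/2 = 24 Hz, folds to fs − 36 Hz = 12 Hz.
90 Hz and 138 Hz both map to 6 Hz.

6 Hz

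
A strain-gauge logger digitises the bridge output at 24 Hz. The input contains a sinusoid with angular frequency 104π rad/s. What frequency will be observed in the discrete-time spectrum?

4 Hz

ω = 104π rad/s → f = ω/(2π) = 52 Hz.
52 Hz mod fs = 4 Hz.
4 Hz ≤ fs/2 = 12 Hz, appears at 4 Hz.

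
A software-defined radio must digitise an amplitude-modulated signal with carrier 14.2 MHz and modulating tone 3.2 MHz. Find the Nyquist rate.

34.8 MHz

AM sidebands sit at fc ± fm = 11 MHz and 17.4 MHz.
Highest-frequency component: 17.4 MHz.
Nyquist rate = 2 × 17.4 MHz = 34.8 MHz.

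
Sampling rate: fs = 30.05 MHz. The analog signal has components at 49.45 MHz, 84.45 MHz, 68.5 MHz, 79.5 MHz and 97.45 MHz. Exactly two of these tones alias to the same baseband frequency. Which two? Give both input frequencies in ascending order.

49.45 MHz, 79.5 MHz

fs/2 = 15.025 MHz.
49.45 MHz mod fs = 19.4 MHz.
19.4 MHz > fs/2 = 15.025 MHz, folds to fs − 19.4 MHz = 10.65 MHz.
84.45 MHz mod fs = 24.35 MHz.
24.35 MHz > fs/2 = 15.025 MHz, folds to fs − 24.35 MHz = 5.7 MHz.
68.5 MHz mod fs = 8.4 MHz.
8.4 MHz ≤ fs/2 = 15.025 MHz, appears at 8.4 MHz.
79.5 MHz mod fs = 19.4 MHz.
19.4 MHz > fs/2 = 15.025 MHz, folds to fs − 19.4 MHz = 10.65 MHz.
97.45 MHz mod fs = 7.3 MHz.
7.3 MHz ≤ fs/2 = 15.025 MHz, appears at 7.3 MHz.
49.45 MHz and 79.5 MHz both map to 10.65 MHz.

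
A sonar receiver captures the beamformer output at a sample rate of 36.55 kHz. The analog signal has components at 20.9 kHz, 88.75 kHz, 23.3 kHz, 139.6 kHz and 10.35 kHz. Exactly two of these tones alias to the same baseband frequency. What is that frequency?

15.65 kHz

fs/2 = 18.275 kHz.
20.9 kHz > fs/2 = 18.275 kHz, folds to fs − 20.9 kHz = 15.65 kHz.
88.75 kHz mod fs = 15.65 kHz.
15.65 kHz ≤ fs/2 = 18.275 kHz, appears at 15.65 kHz.
23.3 kHz > fs/2 = 18.275 kHz, folds to fs − 23.3 kHz = 13.25 kHz.
139.6 kHz mod fs = 29.95 kHz.
29.95 kHz > fs/2 = 18.275 kHz, folds to fs − 29.95 kHz = 6.6 kHz.
10.35 kHz ≤ fs/2 = 18.275 kHz, passes unchanged.
20.9 kHz and 88.75 kHz both map to 15.65 kHz.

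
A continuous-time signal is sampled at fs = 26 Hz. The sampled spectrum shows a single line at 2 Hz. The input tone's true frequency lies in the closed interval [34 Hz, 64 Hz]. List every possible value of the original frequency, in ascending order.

Frequencies that alias to 2 Hz are k·fs ± 2 Hz for integer k ≥ 0.
k=0: 2 Hz.
k=1: 24 Hz, 28 Hz.
k=2: 50 Hz, 54 Hz.
k=3: 76 Hz, 80 Hz.
Within [34 Hz, 64 Hz]: 50 Hz, 54 Hz.

50 Hz, 54 Hz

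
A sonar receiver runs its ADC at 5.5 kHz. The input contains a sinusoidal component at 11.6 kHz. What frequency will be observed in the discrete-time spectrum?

11.6 kHz mod fs = 0.6 kHz.
0.6 kHz ≤ fs/2 = 2.75 kHz, appears at 0.6 kHz.

0.6 kHz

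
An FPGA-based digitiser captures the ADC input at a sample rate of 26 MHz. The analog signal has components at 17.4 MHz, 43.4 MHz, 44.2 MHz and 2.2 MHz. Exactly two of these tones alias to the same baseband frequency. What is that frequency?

8.6 MHz

fs/2 = 13 MHz.
17.4 MHz > fs/2 = 13 MHz, folds to fs − 17.4 MHz = 8.6 MHz.
43.4 MHz mod fs = 17.4 MHz.
17.4 MHz > fs/2 = 13 MHz, folds to fs − 17.4 MHz = 8.6 MHz.
44.2 MHz mod fs = 18.2 MHz.
18.2 MHz > fs/2 = 13 MHz, folds to fs − 18.2 MHz = 7.8 MHz.
2.2 MHz ≤ fs/2 = 13 MHz, passes unchanged.
17.4 MHz and 43.4 MHz both map to 8.6 MHz.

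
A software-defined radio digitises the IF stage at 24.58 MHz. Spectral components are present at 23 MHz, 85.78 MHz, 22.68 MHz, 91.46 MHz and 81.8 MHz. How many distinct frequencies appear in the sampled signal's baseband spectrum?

5

fs/2 = 12.29 MHz.
23 MHz > fs/2 = 12.29 MHz, folds to fs − 23 MHz = 1.58 MHz.
85.78 MHz mod fs = 12.04 MHz.
12.04 MHz ≤ fs/2 = 12.29 MHz, appears at 12.04 MHz.
22.68 MHz > fs/2 = 12.29 MHz, folds to fs − 22.68 MHz = 1.9 MHz.
91.46 MHz mod fs = 17.72 MHz.
17.72 MHz > fs/2 = 12.29 MHz, folds to fs − 17.72 MHz = 6.86 MHz.
81.8 MHz mod fs = 8.06 MHz.
8.06 MHz ≤ fs/2 = 12.29 MHz, appears at 8.06 MHz.
Distinct values: {1.58 MHz, 1.9 MHz, 6.86 MHz, 8.06 MHz, 12.04 MHz} → 5.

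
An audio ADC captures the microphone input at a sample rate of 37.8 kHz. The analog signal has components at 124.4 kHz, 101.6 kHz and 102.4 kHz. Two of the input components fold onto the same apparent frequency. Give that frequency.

fs/2 = 18.9 kHz.
124.4 kHz mod fs = 11 kHz.
11 kHz ≤ fs/2 = 18.9 kHz, appears at 11 kHz.
101.6 kHz mod fs = 26 kHz.
26 kHz > fs/2 = 18.9 kHz, folds to fs − 26 kHz = 11.8 kHz.
102.4 kHz mod fs = 26.8 kHz.
26.8 kHz > fs/2 = 18.9 kHz, folds to fs − 26.8 kHz = 11 kHz.
102.4 kHz and 124.4 kHz both map to 11 kHz.

11 kHz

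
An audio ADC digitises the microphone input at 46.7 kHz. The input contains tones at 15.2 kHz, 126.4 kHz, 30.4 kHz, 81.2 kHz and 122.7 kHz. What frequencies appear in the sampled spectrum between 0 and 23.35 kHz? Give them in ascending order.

fs/2 = 23.35 kHz.
15.2 kHz ≤ fs/2 = 23.35 kHz, passes unchanged.
126.4 kHz mod fs = 33 kHz.
33 kHz > fs/2 = 23.35 kHz, folds to fs − 33 kHz = 13.7 kHz.
30.4 kHz > fs/2 = 23.35 kHz, folds to fs − 30.4 kHz = 16.3 kHz.
81.2 kHz mod fs = 34.5 kHz.
34.5 kHz > fs/2 = 23.35 kHz, folds to fs − 34.5 kHz = 12.2 kHz.
122.7 kHz mod fs = 29.3 kHz.
29.3 kHz > fs/2 = 23.35 kHz, folds to fs − 29.3 kHz = 17.4 kHz.
Distinct values: {12.2 kHz, 13.7 kHz, 15.2 kHz, 16.3 kHz, 17.4 kHz}.

12.2 kHz, 13.7 kHz, 15.2 kHz, 16.3 kHz, 17.4 kHz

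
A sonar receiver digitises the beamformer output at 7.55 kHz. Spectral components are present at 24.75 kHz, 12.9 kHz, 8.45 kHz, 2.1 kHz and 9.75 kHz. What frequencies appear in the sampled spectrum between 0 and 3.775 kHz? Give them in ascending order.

fs/2 = 3.775 kHz.
24.75 kHz mod fs = 2.1 kHz.
2.1 kHz ≤ fs/2 = 3.775 kHz, appears at 2.1 kHz.
12.9 kHz mod fs = 5.35 kHz.
5.35 kHz > fs/2 = 3.775 kHz, folds to fs − 5.35 kHz = 2.2 kHz.
8.45 kHz mod fs = 0.9 kHz.
0.9 kHz ≤ fs/2 = 3.775 kHz, appears at 0.9 kHz.
2.1 kHz ≤ fs/2 = 3.775 kHz, passes unchanged.
9.75 kHz mod fs = 2.2 kHz.
2.2 kHz ≤ fs/2 = 3.775 kHz, appears at 2.2 kHz.
Distinct values: {0.9 kHz, 2.1 kHz, 2.2 kHz}.

0.9 kHz, 2.1 kHz, 2.2 kHz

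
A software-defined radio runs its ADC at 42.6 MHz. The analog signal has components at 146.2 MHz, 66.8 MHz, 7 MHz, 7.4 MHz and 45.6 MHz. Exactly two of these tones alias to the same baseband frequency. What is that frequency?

fs/2 = 21.3 MHz.
146.2 MHz mod fs = 18.4 MHz.
18.4 MHz ≤ fs/2 = 21.3 MHz, appears at 18.4 MHz.
66.8 MHz mod fs = 24.2 MHz.
24.2 MHz > fs/2 = 21.3 MHz, folds to fs − 24.2 MHz = 18.4 MHz.
7 MHz ≤ fs/2 = 21.3 MHz, passes unchanged.
7.4 MHz ≤ fs/2 = 21.3 MHz, passes unchanged.
45.6 MHz mod fs = 3 MHz.
3 MHz ≤ fs/2 = 21.3 MHz, appears at 3 MHz.
66.8 MHz and 146.2 MHz both map to 18.4 MHz.

18.4 MHz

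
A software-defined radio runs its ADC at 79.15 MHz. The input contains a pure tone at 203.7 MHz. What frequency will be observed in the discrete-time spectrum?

33.75 MHz

203.7 MHz mod fs = 45.4 MHz.
45.4 MHz > fs/2 = 39.575 MHz, folds to fs − 45.4 MHz = 33.75 MHz.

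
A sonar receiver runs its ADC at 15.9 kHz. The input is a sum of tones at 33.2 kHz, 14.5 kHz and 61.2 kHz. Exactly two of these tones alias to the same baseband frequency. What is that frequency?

1.4 kHz

fs/2 = 7.95 kHz.
33.2 kHz mod fs = 1.4 kHz.
1.4 kHz ≤ fs/2 = 7.95 kHz, appears at 1.4 kHz.
14.5 kHz > fs/2 = 7.95 kHz, folds to fs − 14.5 kHz = 1.4 kHz.
61.2 kHz mod fs = 13.5 kHz.
13.5 kHz > fs/2 = 7.95 kHz, folds to fs − 13.5 kHz = 2.4 kHz.
14.5 kHz and 33.2 kHz both map to 1.4 kHz.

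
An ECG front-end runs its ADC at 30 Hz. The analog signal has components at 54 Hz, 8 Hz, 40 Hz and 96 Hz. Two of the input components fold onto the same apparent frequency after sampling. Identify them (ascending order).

fs/2 = 15 Hz.
54 Hz mod fs = 24 Hz.
24 Hz > fs/2 = 15 Hz, folds to fs − 24 Hz = 6 Hz.
8 Hz ≤ fs/2 = 15 Hz, passes unchanged.
40 Hz mod fs = 10 Hz.
10 Hz ≤ fs/2 = 15 Hz, appears at 10 Hz.
96 Hz mod fs = 6 Hz.
6 Hz ≤ fs/2 = 15 Hz, appears at 6 Hz.
54 Hz and 96 Hz both map to 6 Hz.

54 Hz, 96 Hz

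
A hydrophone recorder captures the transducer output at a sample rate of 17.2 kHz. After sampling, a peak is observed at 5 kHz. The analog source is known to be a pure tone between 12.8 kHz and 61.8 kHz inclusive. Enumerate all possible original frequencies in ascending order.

Frequencies that alias to 5 kHz are k·fs ± 5 kHz for integer k ≥ 0.
k=0: 5 kHz.
k=1: 12.2 kHz, 22.2 kHz.
k=2: 29.4 kHz, 39.4 kHz.
k=3: 46.6 kHz, 56.6 kHz.
k=4: 63.8 kHz, 73.8 kHz.
Within [12.8 kHz, 61.8 kHz]: 22.2 kHz, 29.4 kHz, 39.4 kHz, 46.6 kHz, 56.6 kHz.

22.2 kHz, 29.4 kHz, 39.4 kHz, 46.6 kHz, 56.6 kHz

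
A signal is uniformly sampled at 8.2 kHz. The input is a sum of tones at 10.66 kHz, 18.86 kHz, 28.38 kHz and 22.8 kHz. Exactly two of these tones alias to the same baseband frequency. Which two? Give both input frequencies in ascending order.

10.66 kHz, 18.86 kHz

fs/2 = 4.1 kHz.
10.66 kHz mod fs = 2.46 kHz.
2.46 kHz ≤ fs/2 = 4.1 kHz, appears at 2.46 kHz.
18.86 kHz mod fs = 2.46 kHz.
2.46 kHz ≤ fs/2 = 4.1 kHz, appears at 2.46 kHz.
28.38 kHz mod fs = 3.78 kHz.
3.78 kHz ≤ fs/2 = 4.1 kHz, appears at 3.78 kHz.
22.8 kHz mod fs = 6.4 kHz.
6.4 kHz > fs/2 = 4.1 kHz, folds to fs − 6.4 kHz = 1.8 kHz.
10.66 kHz and 18.86 kHz both map to 2.46 kHz.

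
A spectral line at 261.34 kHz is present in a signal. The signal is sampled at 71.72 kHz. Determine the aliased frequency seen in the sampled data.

25.54 kHz

261.34 kHz mod fs = 46.18 kHz.
46.18 kHz > fs/2 = 35.86 kHz, folds to fs − 46.18 kHz = 25.54 kHz.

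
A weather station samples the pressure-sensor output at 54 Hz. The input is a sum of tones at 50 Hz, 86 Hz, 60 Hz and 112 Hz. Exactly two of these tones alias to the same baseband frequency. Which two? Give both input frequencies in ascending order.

fs/2 = 27 Hz.
50 Hz > fs/2 = 27 Hz, folds to fs − 50 Hz = 4 Hz.
86 Hz mod fs = 32 Hz.
32 Hz > fs/2 = 27 Hz, folds to fs − 32 Hz = 22 Hz.
60 Hz mod fs = 6 Hz.
6 Hz ≤ fs/2 = 27 Hz, appears at 6 Hz.
112 Hz mod fs = 4 Hz.
4 Hz ≤ fs/2 = 27 Hz, appears at 4 Hz.
50 Hz and 112 Hz both map to 4 Hz.

50 Hz, 112 Hz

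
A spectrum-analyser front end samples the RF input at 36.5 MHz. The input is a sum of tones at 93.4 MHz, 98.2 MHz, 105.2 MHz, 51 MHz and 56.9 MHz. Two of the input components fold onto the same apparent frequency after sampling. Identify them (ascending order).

56.9 MHz, 93.4 MHz

fs/2 = 18.25 MHz.
93.4 MHz mod fs = 20.4 MHz.
20.4 MHz > fs/2 = 18.25 MHz, folds to fs − 20.4 MHz = 16.1 MHz.
98.2 MHz mod fs = 25.2 MHz.
25.2 MHz > fs/2 = 18.25 MHz, folds to fs − 25.2 MHz = 11.3 MHz.
105.2 MHz mod fs = 32.2 MHz.
32.2 MHz > fs/2 = 18.25 MHz, folds to fs − 32.2 MHz = 4.3 MHz.
51 MHz mod fs = 14.5 MHz.
14.5 MHz ≤ fs/2 = 18.25 MHz, appears at 14.5 MHz.
56.9 MHz mod fs = 20.4 MHz.
20.4 MHz > fs/2 = 18.25 MHz, folds to fs − 20.4 MHz = 16.1 MHz.
56.9 MHz and 93.4 MHz both map to 16.1 MHz.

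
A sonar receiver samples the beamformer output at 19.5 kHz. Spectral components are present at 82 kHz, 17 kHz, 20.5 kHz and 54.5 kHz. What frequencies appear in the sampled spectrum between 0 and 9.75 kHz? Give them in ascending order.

fs/2 = 9.75 kHz.
82 kHz mod fs = 4 kHz.
4 kHz ≤ fs/2 = 9.75 kHz, appears at 4 kHz.
17 kHz > fs/2 = 9.75 kHz, folds to fs − 17 kHz = 2.5 kHz.
20.5 kHz mod fs = 1 kHz.
1 kHz ≤ fs/2 = 9.75 kHz, appears at 1 kHz.
54.5 kHz mod fs = 15.5 kHz.
15.5 kHz > fs/2 = 9.75 kHz, folds to fs − 15.5 kHz = 4 kHz.
Distinct values: {1 kHz, 2.5 kHz, 4 kHz}.

1 kHz, 2.5 kHz, 4 kHz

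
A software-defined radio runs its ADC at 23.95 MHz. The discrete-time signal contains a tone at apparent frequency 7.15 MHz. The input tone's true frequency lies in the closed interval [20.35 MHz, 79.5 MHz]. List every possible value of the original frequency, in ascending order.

Frequencies that alias to 7.15 MHz are k·fs ± 7.15 MHz for integer k ≥ 0.
k=0: 7.15 MHz.
k=1: 16.8 MHz, 31.1 MHz.
k=2: 40.75 MHz, 55.05 MHz.
k=3: 64.7 MHz, 79 MHz.
k=4: 88.65 MHz, 102.95 MHz.
Within [20.35 MHz, 79.5 MHz]: 31.1 MHz, 40.75 MHz, 55.05 MHz, 64.7 MHz, 79 MHz.

31.1 MHz, 40.75 MHz, 55.05 MHz, 64.7 MHz, 79 MHz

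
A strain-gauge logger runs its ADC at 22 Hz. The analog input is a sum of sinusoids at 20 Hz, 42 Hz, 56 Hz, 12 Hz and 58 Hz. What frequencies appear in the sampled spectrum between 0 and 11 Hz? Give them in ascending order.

fs/2 = 11 Hz.
20 Hz > fs/2 = 11 Hz, folds to fs − 20 Hz = 2 Hz.
42 Hz mod fs = 20 Hz.
20 Hz > fs/2 = 11 Hz, folds to fs − 20 Hz = 2 Hz.
56 Hz mod fs = 12 Hz.
12 Hz > fs/2 = 11 Hz, folds to fs − 12 Hz = 10 Hz.
12 Hz > fs/2 = 11 Hz, folds to fs − 12 Hz = 10 Hz.
58 Hz mod fs = 14 Hz.
14 Hz > fs/2 = 11 Hz, folds to fs − 14 Hz = 8 Hz.
Distinct values: {2 Hz, 8 Hz, 10 Hz}.

2 Hz, 8 Hz, 10 Hz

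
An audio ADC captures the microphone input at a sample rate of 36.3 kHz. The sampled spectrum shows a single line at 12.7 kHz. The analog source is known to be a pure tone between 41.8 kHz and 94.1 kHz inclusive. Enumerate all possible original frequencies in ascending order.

49 kHz, 59.9 kHz, 85.3 kHz

Frequencies that alias to 12.7 kHz are k·fs ± 12.7 kHz for integer k ≥ 0.
k=0: 12.7 kHz.
k=1: 23.6 kHz, 49 kHz.
k=2: 59.9 kHz, 85.3 kHz.
k=3: 96.2 kHz, 121.6 kHz.
Within [41.8 kHz, 94.1 kHz]: 49 kHz, 59.9 kHz, 85.3 kHz.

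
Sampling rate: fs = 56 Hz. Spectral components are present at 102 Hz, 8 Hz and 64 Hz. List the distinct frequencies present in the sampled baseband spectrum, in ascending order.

fs/2 = 28 Hz.
102 Hz mod fs = 46 Hz.
46 Hz > fs/2 = 28 Hz, folds to fs − 46 Hz = 10 Hz.
8 Hz ≤ fs/2 = 28 Hz, passes unchanged.
64 Hz mod fs = 8 Hz.
8 Hz ≤ fs/2 = 28 Hz, appears at 8 Hz.
Distinct values: {8 Hz, 10 Hz}.

8 Hz, 10 Hz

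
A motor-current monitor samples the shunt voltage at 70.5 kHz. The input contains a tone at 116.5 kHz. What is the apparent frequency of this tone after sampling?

116.5 kHz mod fs = 46 kHz.
46 kHz > fs/2 = 35.25 kHz, folds to fs − 46 kHz = 24.5 kHz.

24.5 kHz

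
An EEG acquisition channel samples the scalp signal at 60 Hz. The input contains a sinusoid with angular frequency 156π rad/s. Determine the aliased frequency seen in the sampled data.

18 Hz

ω = 156π rad/s → f = ω/(2π) = 78 Hz.
78 Hz mod fs = 18 Hz.
18 Hz ≤ fs/2 = 30 Hz, appears at 18 Hz.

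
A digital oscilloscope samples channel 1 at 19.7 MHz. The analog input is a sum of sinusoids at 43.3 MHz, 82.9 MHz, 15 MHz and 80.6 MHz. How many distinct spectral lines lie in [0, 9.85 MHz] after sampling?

fs/2 = 9.85 MHz.
43.3 MHz mod fs = 3.9 MHz.
3.9 MHz ≤ fs/2 = 9.85 MHz, appears at 3.9 MHz.
82.9 MHz mod fs = 4.1 MHz.
4.1 MHz ≤ fs/2 = 9.85 MHz, appears at 4.1 MHz.
15 MHz > fs/2 = 9.85 MHz, folds to fs − 15 MHz = 4.7 MHz.
80.6 MHz mod fs = 1.8 MHz.
1.8 MHz ≤ fs/2 = 9.85 MHz, appears at 1.8 MHz.
Distinct values: {1.8 MHz, 3.9 MHz, 4.1 MHz, 4.7 MHz} → 4.

4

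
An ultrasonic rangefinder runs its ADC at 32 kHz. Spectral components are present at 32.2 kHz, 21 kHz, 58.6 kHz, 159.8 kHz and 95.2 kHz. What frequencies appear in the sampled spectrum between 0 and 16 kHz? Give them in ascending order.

0.2 kHz, 0.8 kHz, 5.4 kHz, 11 kHz

fs/2 = 16 kHz.
32.2 kHz mod fs = 0.2 kHz.
0.2 kHz ≤ fs/2 = 16 kHz, appears at 0.2 kHz.
21 kHz > fs/2 = 16 kHz, folds to fs − 21 kHz = 11 kHz.
58.6 kHz mod fs = 26.6 kHz.
26.6 kHz > fs/2 = 16 kHz, folds to fs − 26.6 kHz = 5.4 kHz.
159.8 kHz mod fs = 31.8 kHz.
31.8 kHz > fs/2 = 16 kHz, folds to fs − 31.8 kHz = 0.2 kHz.
95.2 kHz mod fs = 31.2 kHz.
31.2 kHz > fs/2 = 16 kHz, folds to fs − 31.2 kHz = 0.8 kHz.
Distinct values: {0.2 kHz, 0.8 kHz, 5.4 kHz, 11 kHz}.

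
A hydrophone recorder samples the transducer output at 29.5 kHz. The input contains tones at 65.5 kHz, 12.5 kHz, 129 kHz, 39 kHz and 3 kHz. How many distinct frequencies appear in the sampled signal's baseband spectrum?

fs/2 = 14.75 kHz.
65.5 kHz mod fs = 6.5 kHz.
6.5 kHz ≤ fs/2 = 14.75 kHz, appears at 6.5 kHz.
12.5 kHz ≤ fs/2 = 14.75 kHz, passes unchanged.
129 kHz mod fs = 11 kHz.
11 kHz ≤ fs/2 = 14.75 kHz, appears at 11 kHz.
39 kHz mod fs = 9.5 kHz.
9.5 kHz ≤ fs/2 = 14.75 kHz, appears at 9.5 kHz.
3 kHz ≤ fs/2 = 14.75 kHz, passes unchanged.
Distinct values: {3 kHz, 6.5 kHz, 9.5 kHz, 11 kHz, 12.5 kHz} → 5.

5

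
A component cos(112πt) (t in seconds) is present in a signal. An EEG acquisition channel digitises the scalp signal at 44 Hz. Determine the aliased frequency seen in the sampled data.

ω = 112π rad/s → f = ω/(2π) = 56 Hz.
56 Hz mod fs = 12 Hz.
12 Hz ≤ fs/2 = 22 Hz, appears at 12 Hz.

12 Hz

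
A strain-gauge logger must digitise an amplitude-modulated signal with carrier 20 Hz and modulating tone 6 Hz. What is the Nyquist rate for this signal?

52 Hz

AM sidebands sit at fc ± fm = 14 Hz and 26 Hz.
Highest-frequency component: 26 Hz.
Nyquist rate = 2 × 26 Hz = 52 Hz.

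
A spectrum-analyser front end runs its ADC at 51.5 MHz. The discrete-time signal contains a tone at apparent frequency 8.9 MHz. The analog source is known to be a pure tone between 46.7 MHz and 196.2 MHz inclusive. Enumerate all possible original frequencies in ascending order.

Frequencies that alias to 8.9 MHz are k·fs ± 8.9 MHz for integer k ≥ 0.
k=0: 8.9 MHz.
k=1: 42.6 MHz, 60.4 MHz.
k=2: 94.1 MHz, 111.9 MHz.
k=3: 145.6 MHz, 163.4 MHz.
k=4: 197.1 MHz, 214.9 MHz.
Within [46.7 MHz, 196.2 MHz]: 60.4 MHz, 94.1 MHz, 111.9 MHz, 145.6 MHz, 163.4 MHz.

60.4 MHz, 94.1 MHz, 111.9 MHz, 145.6 MHz, 163.4 MHz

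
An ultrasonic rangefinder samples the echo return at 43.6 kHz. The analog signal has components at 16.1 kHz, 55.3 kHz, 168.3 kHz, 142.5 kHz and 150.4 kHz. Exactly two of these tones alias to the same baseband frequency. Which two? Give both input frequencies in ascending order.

55.3 kHz, 142.5 kHz

fs/2 = 21.8 kHz.
16.1 kHz ≤ fs/2 = 21.8 kHz, passes unchanged.
55.3 kHz mod fs = 11.7 kHz.
11.7 kHz ≤ fs/2 = 21.8 kHz, appears at 11.7 kHz.
168.3 kHz mod fs = 37.5 kHz.
37.5 kHz > fs/2 = 21.8 kHz, folds to fs − 37.5 kHz = 6.1 kHz.
142.5 kHz mod fs = 11.7 kHz.
11.7 kHz ≤ fs/2 = 21.8 kHz, appears at 11.7 kHz.
150.4 kHz mod fs = 19.6 kHz.
19.6 kHz ≤ fs/2 = 21.8 kHz, appears at 19.6 kHz.
55.3 kHz and 142.5 kHz both map to 11.7 kHz.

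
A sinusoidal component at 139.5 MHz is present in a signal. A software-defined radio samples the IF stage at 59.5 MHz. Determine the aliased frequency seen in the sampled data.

139.5 MHz mod fs = 20.5 MHz.
20.5 MHz ≤ fs/2 = 29.75 MHz, appears at 20.5 MHz.

20.5 MHz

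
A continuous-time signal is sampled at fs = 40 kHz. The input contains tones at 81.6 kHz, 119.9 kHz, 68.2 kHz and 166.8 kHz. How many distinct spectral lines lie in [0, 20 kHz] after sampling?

4

fs/2 = 20 kHz.
81.6 kHz mod fs = 1.6 kHz.
1.6 kHz ≤ fs/2 = 20 kHz, appears at 1.6 kHz.
119.9 kHz mod fs = 39.9 kHz.
39.9 kHz > fs/2 = 20 kHz, folds to fs − 39.9 kHz = 0.1 kHz.
68.2 kHz mod fs = 28.2 kHz.
28.2 kHz > fs/2 = 20 kHz, folds to fs − 28.2 kHz = 11.8 kHz.
166.8 kHz mod fs = 6.8 kHz.
6.8 kHz ≤ fs/2 = 20 kHz, appears at 6.8 kHz.
Distinct values: {0.1 kHz, 1.6 kHz, 6.8 kHz, 11.8 kHz} → 4.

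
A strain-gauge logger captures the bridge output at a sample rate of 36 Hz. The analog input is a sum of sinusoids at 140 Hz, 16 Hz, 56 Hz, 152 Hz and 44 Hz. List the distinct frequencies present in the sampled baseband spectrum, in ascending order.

fs/2 = 18 Hz.
140 Hz mod fs = 32 Hz.
32 Hz > fs/2 = 18 Hz, folds to fs − 32 Hz = 4 Hz.
16 Hz ≤ fs/2 = 18 Hz, passes unchanged.
56 Hz mod fs = 20 Hz.
20 Hz > fs/2 = 18 Hz, folds to fs − 20 Hz = 16 Hz.
152 Hz mod fs = 8 Hz.
8 Hz ≤ fs/2 = 18 Hz, appears at 8 Hz.
44 Hz mod fs = 8 Hz.
8 Hz ≤ fs/2 = 18 Hz, appears at 8 Hz.
Distinct values: {4 Hz, 8 Hz, 16 Hz}.

4 Hz, 8 Hz, 16 Hz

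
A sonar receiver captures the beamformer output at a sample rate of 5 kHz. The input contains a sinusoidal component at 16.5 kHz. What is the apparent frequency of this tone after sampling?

1.5 kHz

16.5 kHz mod fs = 1.5 kHz.
1.5 kHz ≤ fs/2 = 2.5 kHz, appears at 1.5 kHz.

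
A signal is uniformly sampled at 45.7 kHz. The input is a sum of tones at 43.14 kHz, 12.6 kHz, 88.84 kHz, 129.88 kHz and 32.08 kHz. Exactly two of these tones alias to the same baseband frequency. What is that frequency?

fs/2 = 22.85 kHz.
43.14 kHz > fs/2 = 22.85 kHz, folds to fs − 43.14 kHz = 2.56 kHz.
12.6 kHz ≤ fs/2 = 22.85 kHz, passes unchanged.
88.84 kHz mod fs = 43.14 kHz.
43.14 kHz > fs/2 = 22.85 kHz, folds to fs − 43.14 kHz = 2.56 kHz.
129.88 kHz mod fs = 38.48 kHz.
38.48 kHz > fs/2 = 22.85 kHz, folds to fs − 38.48 kHz = 7.22 kHz.
32.08 kHz > fs/2 = 22.85 kHz, folds to fs − 32.08 kHz = 13.62 kHz.
43.14 kHz and 88.84 kHz both map to 2.56 kHz.

2.56 kHz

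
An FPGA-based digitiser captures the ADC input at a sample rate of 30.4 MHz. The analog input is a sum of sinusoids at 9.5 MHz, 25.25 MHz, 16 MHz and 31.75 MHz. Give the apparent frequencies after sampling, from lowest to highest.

1.35 MHz, 5.15 MHz, 9.5 MHz, 14.4 MHz

fs/2 = 15.2 MHz.
9.5 MHz ≤ fs/2 = 15.2 MHz, passes unchanged.
25.25 MHz > fs/2 = 15.2 MHz, folds to fs − 25.25 MHz = 5.15 MHz.
16 MHz > fs/2 = 15.2 MHz, folds to fs − 16 MHz = 14.4 MHz.
31.75 MHz mod fs = 1.35 MHz.
1.35 MHz ≤ fs/2 = 15.2 MHz, appears at 1.35 MHz.
Distinct values: {1.35 MHz, 5.15 MHz, 9.5 MHz, 14.4 MHz}.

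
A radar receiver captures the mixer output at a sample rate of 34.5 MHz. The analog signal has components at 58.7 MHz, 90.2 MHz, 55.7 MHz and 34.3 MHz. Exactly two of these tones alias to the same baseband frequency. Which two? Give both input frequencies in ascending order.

fs/2 = 17.25 MHz.
58.7 MHz mod fs = 24.2 MHz.
24.2 MHz > fs/2 = 17.25 MHz, folds to fs − 24.2 MHz = 10.3 MHz.
90.2 MHz mod fs = 21.2 MHz.
21.2 MHz > fs/2 = 17.25 MHz, folds to fs − 21.2 MHz = 13.3 MHz.
55.7 MHz mod fs = 21.2 MHz.
21.2 MHz > fs/2 = 17.25 MHz, folds to fs − 21.2 MHz = 13.3 MHz.
34.3 MHz > fs/2 = 17.25 MHz, folds to fs − 34.3 MHz = 0.2 MHz.
55.7 MHz and 90.2 MHz both map to 13.3 MHz.

55.7 MHz, 90.2 MHz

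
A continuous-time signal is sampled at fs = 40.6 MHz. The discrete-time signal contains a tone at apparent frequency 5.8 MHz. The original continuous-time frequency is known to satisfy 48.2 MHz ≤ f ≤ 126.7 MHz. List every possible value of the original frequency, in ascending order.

Frequencies that alias to 5.8 MHz are k·fs ± 5.8 MHz for integer k ≥ 0.
k=0: 5.8 MHz.
k=1: 34.8 MHz, 46.4 MHz.
k=2: 75.4 MHz, 87 MHz.
k=3: 116 MHz, 127.6 MHz.
k=4: 156.6 MHz, 168.2 MHz.
Within [48.2 MHz, 126.7 MHz]: 75.4 MHz, 87 MHz, 116 MHz.

75.4 MHz, 87 MHz, 116 MHz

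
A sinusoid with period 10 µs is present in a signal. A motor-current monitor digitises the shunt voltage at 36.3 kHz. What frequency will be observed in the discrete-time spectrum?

8.9 kHz

T = 10 µs → f = 1/T = 100 kHz.
100 kHz mod fs = 27.4 kHz.
27.4 kHz > fs/2 = 18.15 kHz, folds to fs − 27.4 kHz = 8.9 kHz.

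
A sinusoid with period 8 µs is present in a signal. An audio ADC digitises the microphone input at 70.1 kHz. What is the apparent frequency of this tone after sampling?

T = 8 µs → f = 1/T = 125 kHz.
125 kHz mod fs = 54.9 kHz.
54.9 kHz > fs/2 = 35.05 kHz, folds to fs − 54.9 kHz = 15.2 kHz.

15.2 kHz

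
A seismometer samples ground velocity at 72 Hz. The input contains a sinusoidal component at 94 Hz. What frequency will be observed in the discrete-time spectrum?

22 Hz

94 Hz mod fs = 22 Hz.
22 Hz ≤ fs/2 = 36 Hz, appears at 22 Hz.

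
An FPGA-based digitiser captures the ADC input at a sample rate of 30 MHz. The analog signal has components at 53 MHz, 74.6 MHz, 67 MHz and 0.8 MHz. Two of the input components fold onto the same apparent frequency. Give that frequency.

fs/2 = 15 MHz.
53 MHz mod fs = 23 MHz.
23 MHz > fs/2 = 15 MHz, folds to fs − 23 MHz = 7 MHz.
74.6 MHz mod fs = 14.6 MHz.
14.6 MHz ≤ fs/2 = 15 MHz, appears at 14.6 MHz.
67 MHz mod fs = 7 MHz.
7 MHz ≤ fs/2 = 15 MHz, appears at 7 MHz.
0.8 MHz ≤ fs/2 = 15 MHz, passes unchanged.
53 MHz and 67 MHz both map to 7 MHz.

7 MHz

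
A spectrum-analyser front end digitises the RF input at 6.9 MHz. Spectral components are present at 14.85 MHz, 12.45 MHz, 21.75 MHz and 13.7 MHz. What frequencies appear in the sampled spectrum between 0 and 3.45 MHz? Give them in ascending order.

fs/2 = 3.45 MHz.
14.85 MHz mod fs = 1.05 MHz.
1.05 MHz ≤ fs/2 = 3.45 MHz, appears at 1.05 MHz.
12.45 MHz mod fs = 5.55 MHz.
5.55 MHz > fs/2 = 3.45 MHz, folds to fs − 5.55 MHz = 1.35 MHz.
21.75 MHz mod fs = 1.05 MHz.
1.05 MHz ≤ fs/2 = 3.45 MHz, appears at 1.05 MHz.
13.7 MHz mod fs = 6.8 MHz.
6.8 MHz > fs/2 = 3.45 MHz, folds to fs − 6.8 MHz = 0.1 MHz.
Distinct values: {0.1 MHz, 1.05 MHz, 1.35 MHz}.

0.1 MHz, 1.05 MHz, 1.35 MHz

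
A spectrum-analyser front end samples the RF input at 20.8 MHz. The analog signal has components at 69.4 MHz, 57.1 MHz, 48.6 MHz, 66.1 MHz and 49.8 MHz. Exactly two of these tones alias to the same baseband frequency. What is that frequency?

7 MHz

fs/2 = 10.4 MHz.
69.4 MHz mod fs = 7 MHz.
7 MHz ≤ fs/2 = 10.4 MHz, appears at 7 MHz.
57.1 MHz mod fs = 15.5 MHz.
15.5 MHz > fs/2 = 10.4 MHz, folds to fs − 15.5 MHz = 5.3 MHz.
48.6 MHz mod fs = 7 MHz.
7 MHz ≤ fs/2 = 10.4 MHz, appears at 7 MHz.
66.1 MHz mod fs = 3.7 MHz.
3.7 MHz ≤ fs/2 = 10.4 MHz, appears at 3.7 MHz.
49.8 MHz mod fs = 8.2 MHz.
8.2 MHz ≤ fs/2 = 10.4 MHz, appears at 8.2 MHz.
48.6 MHz and 69.4 MHz both map to 7 MHz.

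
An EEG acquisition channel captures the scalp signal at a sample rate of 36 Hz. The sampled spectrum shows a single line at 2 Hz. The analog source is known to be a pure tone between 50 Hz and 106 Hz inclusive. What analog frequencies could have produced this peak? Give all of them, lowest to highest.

Frequencies that alias to 2 Hz are k·fs ± 2 Hz for integer k ≥ 0.
k=0: 2 Hz.
k=1: 34 Hz, 38 Hz.
k=2: 70 Hz, 74 Hz.
k=3: 106 Hz, 110 Hz.
k=4: 142 Hz, 146 Hz.
Within [50 Hz, 106 Hz]: 70 Hz, 74 Hz, 106 Hz.

70 Hz, 74 Hz, 106 Hz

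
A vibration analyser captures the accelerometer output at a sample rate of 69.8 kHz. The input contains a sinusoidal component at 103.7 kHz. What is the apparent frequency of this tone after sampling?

103.7 kHz mod fs = 33.9 kHz.
33.9 kHz ≤ fs/2 = 34.9 kHz, appears at 33.9 kHz.

33.9 kHz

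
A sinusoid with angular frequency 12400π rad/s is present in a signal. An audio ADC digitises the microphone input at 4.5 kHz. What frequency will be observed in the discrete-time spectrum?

1.7 kHz

ω = 12400π rad/s → f = ω/(2π) = 6200 Hz = 6.2 kHz.
6.2 kHz mod fs = 1.7 kHz.
1.7 kHz ≤ fs/2 = 2.25 kHz, appears at 1.7 kHz.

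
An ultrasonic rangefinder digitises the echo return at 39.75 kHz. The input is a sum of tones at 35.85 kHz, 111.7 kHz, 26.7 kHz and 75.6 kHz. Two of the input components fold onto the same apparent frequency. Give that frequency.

fs/2 = 19.875 kHz.
35.85 kHz > fs/2 = 19.875 kHz, folds to fs − 35.85 kHz = 3.9 kHz.
111.7 kHz mod fs = 32.2 kHz.
32.2 kHz > fs/2 = 19.875 kHz, folds to fs − 32.2 kHz = 7.55 kHz.
26.7 kHz > fs/2 = 19.875 kHz, folds to fs − 26.7 kHz = 13.05 kHz.
75.6 kHz mod fs = 35.85 kHz.
35.85 kHz > fs/2 = 19.875 kHz, folds to fs − 35.85 kHz = 3.9 kHz.
35.85 kHz and 75.6 kHz both map to 3.9 kHz.

3.9 kHz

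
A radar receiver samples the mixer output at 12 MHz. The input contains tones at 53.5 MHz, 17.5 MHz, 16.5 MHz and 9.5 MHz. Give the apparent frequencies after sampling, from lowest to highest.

2.5 MHz, 4.5 MHz, 5.5 MHz

fs/2 = 6 MHz.
53.5 MHz mod fs = 5.5 MHz.
5.5 MHz ≤ fs/2 = 6 MHz, appears at 5.5 MHz.
17.5 MHz mod fs = 5.5 MHz.
5.5 MHz ≤ fs/2 = 6 MHz, appears at 5.5 MHz.
16.5 MHz mod fs = 4.5 MHz.
4.5 MHz ≤ fs/2 = 6 MHz, appears at 4.5 MHz.
9.5 MHz > fs/2 = 6 MHz, folds to fs − 9.5 MHz = 2.5 MHz.
Distinct values: {2.5 MHz, 4.5 MHz, 5.5 MHz}.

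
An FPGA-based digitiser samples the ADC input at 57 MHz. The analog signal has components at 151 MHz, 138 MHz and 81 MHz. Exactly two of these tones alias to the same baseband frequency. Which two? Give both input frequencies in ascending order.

81 MHz, 138 MHz

fs/2 = 28.5 MHz.
151 MHz mod fs = 37 MHz.
37 MHz > fs/2 = 28.5 MHz, folds to fs − 37 MHz = 20 MHz.
138 MHz mod fs = 24 MHz.
24 MHz ≤ fs/2 = 28.5 MHz, appears at 24 MHz.
81 MHz mod fs = 24 MHz.
24 MHz ≤ fs/2 = 28.5 MHz, appears at 24 MHz.
81 MHz and 138 MHz both map to 24 MHz.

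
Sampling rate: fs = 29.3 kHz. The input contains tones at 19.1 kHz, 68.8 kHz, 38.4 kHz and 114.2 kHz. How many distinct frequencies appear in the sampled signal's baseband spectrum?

fs/2 = 14.65 kHz.
19.1 kHz > fs/2 = 14.65 kHz, folds to fs − 19.1 kHz = 10.2 kHz.
68.8 kHz mod fs = 10.2 kHz.
10.2 kHz ≤ fs/2 = 14.65 kHz, appears at 10.2 kHz.
38.4 kHz mod fs = 9.1 kHz.
9.1 kHz ≤ fs/2 = 14.65 kHz, appears at 9.1 kHz.
114.2 kHz mod fs = 26.3 kHz.
26.3 kHz > fs/2 = 14.65 kHz, folds to fs − 26.3 kHz = 3 kHz.
Distinct values: {3 kHz, 9.1 kHz, 10.2 kHz} → 3.

3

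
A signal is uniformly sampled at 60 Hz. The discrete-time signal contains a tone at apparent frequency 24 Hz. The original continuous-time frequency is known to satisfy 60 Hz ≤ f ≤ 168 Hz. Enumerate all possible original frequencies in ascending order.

84 Hz, 96 Hz, 144 Hz, 156 Hz

Frequencies that alias to 24 Hz are k·fs ± 24 Hz for integer k ≥ 0.
k=0: 24 Hz.
k=1: 36 Hz, 84 Hz.
k=2: 96 Hz, 144 Hz.
k=3: 156 Hz, 204 Hz.
k=4: 216 Hz, 264 Hz.
Within [60 Hz, 168 Hz]: 84 Hz, 96 Hz, 144 Hz, 156 Hz.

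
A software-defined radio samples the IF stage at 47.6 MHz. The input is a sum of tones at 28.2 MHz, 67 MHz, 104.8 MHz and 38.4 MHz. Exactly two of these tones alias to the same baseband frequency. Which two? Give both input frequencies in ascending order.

28.2 MHz, 67 MHz

fs/2 = 23.8 MHz.
28.2 MHz > fs/2 = 23.8 MHz, folds to fs − 28.2 MHz = 19.4 MHz.
67 MHz mod fs = 19.4 MHz.
19.4 MHz ≤ fs/2 = 23.8 MHz, appears at 19.4 MHz.
104.8 MHz mod fs = 9.6 MHz.
9.6 MHz ≤ fs/2 = 23.8 MHz, appears at 9.6 MHz.
38.4 MHz > fs/2 = 23.8 MHz, folds to fs − 38.4 MHz = 9.2 MHz.
28.2 MHz and 67 MHz both map to 19.4 MHz.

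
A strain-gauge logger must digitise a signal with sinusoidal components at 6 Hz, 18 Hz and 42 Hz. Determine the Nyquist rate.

84 Hz

Highest-frequency component: 42 Hz.
Nyquist rate = 2 × 42 Hz = 84 Hz.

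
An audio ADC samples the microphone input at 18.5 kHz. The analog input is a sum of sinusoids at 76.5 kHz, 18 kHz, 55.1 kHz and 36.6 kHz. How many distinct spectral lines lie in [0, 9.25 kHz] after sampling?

fs/2 = 9.25 kHz.
76.5 kHz mod fs = 2.5 kHz.
2.5 kHz ≤ fs/2 = 9.25 kHz, appears at 2.5 kHz.
18 kHz > fs/2 = 9.25 kHz, folds to fs − 18 kHz = 0.5 kHz.
55.1 kHz mod fs = 18.1 kHz.
18.1 kHz > fs/2 = 9.25 kHz, folds to fs − 18.1 kHz = 0.4 kHz.
36.6 kHz mod fs = 18.1 kHz.
18.1 kHz > fs/2 = 9.25 kHz, folds to fs − 18.1 kHz = 0.4 kHz.
Distinct values: {0.4 kHz, 0.5 kHz, 2.5 kHz} → 3.

3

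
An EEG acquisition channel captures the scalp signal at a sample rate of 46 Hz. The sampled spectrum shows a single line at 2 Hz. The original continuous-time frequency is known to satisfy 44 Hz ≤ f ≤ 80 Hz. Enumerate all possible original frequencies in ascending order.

Frequencies that alias to 2 Hz are k·fs ± 2 Hz for integer k ≥ 0.
k=0: 2 Hz.
k=1: 44 Hz, 48 Hz.
k=2: 90 Hz, 94 Hz.
Within [44 Hz, 80 Hz]: 44 Hz, 48 Hz.

44 Hz, 48 Hz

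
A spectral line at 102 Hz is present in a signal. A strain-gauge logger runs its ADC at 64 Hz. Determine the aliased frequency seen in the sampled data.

26 Hz

102 Hz mod fs = 38 Hz.
38 Hz > fs/2 = 32 Hz, folds to fs − 38 Hz = 26 Hz.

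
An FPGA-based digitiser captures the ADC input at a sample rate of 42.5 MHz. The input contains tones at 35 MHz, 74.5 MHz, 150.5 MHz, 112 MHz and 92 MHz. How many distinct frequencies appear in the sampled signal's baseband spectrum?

5

fs/2 = 21.25 MHz.
35 MHz > fs/2 = 21.25 MHz, folds to fs − 35 MHz = 7.5 MHz.
74.5 MHz mod fs = 32 MHz.
32 MHz > fs/2 = 21.25 MHz, folds to fs − 32 MHz = 10.5 MHz.
150.5 MHz mod fs = 23 MHz.
23 MHz > fs/2 = 21.25 MHz, folds to fs − 23 MHz = 19.5 MHz.
112 MHz mod fs = 27 MHz.
27 MHz > fs/2 = 21.25 MHz, folds to fs − 27 MHz = 15.5 MHz.
92 MHz mod fs = 7 MHz.
7 MHz ≤ fs/2 = 21.25 MHz, appears at 7 MHz.
Distinct values: {7 MHz, 7.5 MHz, 10.5 MHz, 15.5 MHz, 19.5 MHz} → 5.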